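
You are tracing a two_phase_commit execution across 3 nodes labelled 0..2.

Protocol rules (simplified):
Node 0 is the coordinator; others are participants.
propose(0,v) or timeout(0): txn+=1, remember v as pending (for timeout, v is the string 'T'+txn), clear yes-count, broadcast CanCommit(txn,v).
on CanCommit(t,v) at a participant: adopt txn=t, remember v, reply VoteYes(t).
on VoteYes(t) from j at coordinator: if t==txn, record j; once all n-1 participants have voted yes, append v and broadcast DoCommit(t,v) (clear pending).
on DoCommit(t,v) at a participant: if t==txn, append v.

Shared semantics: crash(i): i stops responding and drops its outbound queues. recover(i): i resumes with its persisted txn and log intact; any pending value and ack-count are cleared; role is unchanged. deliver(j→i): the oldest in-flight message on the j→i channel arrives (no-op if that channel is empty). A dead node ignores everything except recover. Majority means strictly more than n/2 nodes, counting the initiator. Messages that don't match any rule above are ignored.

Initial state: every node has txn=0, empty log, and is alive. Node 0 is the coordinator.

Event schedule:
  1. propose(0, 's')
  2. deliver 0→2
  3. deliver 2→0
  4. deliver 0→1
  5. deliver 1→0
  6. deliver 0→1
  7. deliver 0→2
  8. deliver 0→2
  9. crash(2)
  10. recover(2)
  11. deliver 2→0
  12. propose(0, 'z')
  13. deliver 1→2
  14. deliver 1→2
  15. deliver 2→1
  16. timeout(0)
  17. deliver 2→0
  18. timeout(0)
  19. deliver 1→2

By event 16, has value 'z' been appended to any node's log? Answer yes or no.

no

e1 propose(0,'s'): 0[coor,t=1,-]
e2 deliver 0→2: 2[part,t=1,-]
e3 deliver 2→0: ·
e4 deliver 0→1: 1[part,t=1,-]
e5 deliver 1→0: 0[coor,t=1,s]
e6 deliver 0→1: 1[part,t=1,s]
e7 deliver 0→2: 2[part,t=1,s]
e8 deliver 0→2: ·
e9 crash(2): 2[✗part,t=1,s]
e10 recover(2): 2[part,t=1,s]
e11 deliver 2→0: ·
e12 propose(0,'z'): 0[coor,t=2,s]
e13 deliver 1→2: ·
e14 deliver 1→2: ·
e15 deliver 2→1: ·
e16 timeout(0): 0[coor,t=3,s]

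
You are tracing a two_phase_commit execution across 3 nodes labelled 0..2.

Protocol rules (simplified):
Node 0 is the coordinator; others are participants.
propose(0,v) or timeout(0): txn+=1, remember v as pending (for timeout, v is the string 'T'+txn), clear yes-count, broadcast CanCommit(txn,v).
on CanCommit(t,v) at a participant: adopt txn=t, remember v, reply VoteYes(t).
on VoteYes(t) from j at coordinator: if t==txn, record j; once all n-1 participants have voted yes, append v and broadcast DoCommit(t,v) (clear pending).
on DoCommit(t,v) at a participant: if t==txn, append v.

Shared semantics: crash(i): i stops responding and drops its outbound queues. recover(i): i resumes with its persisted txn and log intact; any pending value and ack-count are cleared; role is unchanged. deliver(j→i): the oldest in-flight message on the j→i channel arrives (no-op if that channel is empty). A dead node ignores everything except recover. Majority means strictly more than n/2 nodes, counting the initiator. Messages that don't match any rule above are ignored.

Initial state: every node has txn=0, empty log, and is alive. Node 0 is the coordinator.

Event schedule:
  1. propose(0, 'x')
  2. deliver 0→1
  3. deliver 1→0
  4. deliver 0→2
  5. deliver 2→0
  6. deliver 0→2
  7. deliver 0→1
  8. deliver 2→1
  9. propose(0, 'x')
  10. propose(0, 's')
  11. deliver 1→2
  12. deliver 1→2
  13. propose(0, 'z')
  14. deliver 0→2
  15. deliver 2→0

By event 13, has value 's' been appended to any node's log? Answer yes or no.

after 1 — propose(0,'x'): n0:coor/t1/[-]
after 2 — deliver 0→1: n1:part/t1/[-]
after 3 — deliver 1→0: ·
after 4 — deliver 0→2: n2:part/t1/[-]
after 5 — deliver 2→0: n0:coor/t1/[x]
after 6 — deliver 0→2: n2:part/t1/[x]
after 7 — deliver 0→1: n1:part/t1/[x]
after 8 — deliver 2→1: ·
after 9 — propose(0,'x'): n0:coor/t2/[x]
after 10 — propose(0,'s'): n0:coor/t3/[x]
after 11 — deliver 1→2: ·
after 12 — deliver 1→2: ·
after 13 — propose(0,'z'): n0:coor/t4/[x]

no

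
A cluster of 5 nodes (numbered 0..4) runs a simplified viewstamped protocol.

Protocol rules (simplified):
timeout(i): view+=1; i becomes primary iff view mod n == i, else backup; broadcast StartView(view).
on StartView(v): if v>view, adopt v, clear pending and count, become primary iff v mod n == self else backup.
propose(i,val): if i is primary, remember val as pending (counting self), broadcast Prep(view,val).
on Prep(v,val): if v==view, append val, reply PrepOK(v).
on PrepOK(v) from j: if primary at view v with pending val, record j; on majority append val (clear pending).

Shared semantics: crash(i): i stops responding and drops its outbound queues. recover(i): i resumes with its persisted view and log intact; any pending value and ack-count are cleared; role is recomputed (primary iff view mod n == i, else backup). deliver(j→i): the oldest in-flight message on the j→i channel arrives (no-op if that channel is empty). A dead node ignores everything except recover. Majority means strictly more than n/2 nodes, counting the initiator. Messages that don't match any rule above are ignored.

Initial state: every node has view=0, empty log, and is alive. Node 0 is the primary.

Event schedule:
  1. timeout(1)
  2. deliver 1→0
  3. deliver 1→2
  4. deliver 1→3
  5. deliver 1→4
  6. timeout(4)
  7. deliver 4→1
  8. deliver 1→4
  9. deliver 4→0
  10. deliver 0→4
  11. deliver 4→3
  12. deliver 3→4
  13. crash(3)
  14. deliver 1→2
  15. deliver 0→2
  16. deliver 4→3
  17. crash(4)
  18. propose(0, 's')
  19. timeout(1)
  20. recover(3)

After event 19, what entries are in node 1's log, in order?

[1] timeout(1) → N1(prim v1 [-])
[2] deliver 1→0 → N0(back v1 [-])
[3] deliver 1→2 → N2(back v1 [-])
[4] deliver 1→3 → N3(back v1 [-])
[5] deliver 1→4 → N4(back v1 [-])
[6] timeout(4) → N4(back v2 [-])
[7] deliver 4→1 → N1(back v2 [-])
[8] deliver 1→4 → ∅
[9] deliver 4→0 → N0(back v2 [-])
[10] deliver 0→4 → ∅
[11] deliver 4→3 → N3(back v2 [-])
[12] deliver 3→4 → ∅
[13] crash(3) → N3(✗back v2 [-])
[14] deliver 1→2 → ∅
[15] deliver 0→2 → ∅
[16] deliver 4→3 → ∅
[17] crash(4) → N4(✗back v2 [-])
[18] propose(0,'s') → ∅
[19] timeout(1) → N1(back v3 [-])

empty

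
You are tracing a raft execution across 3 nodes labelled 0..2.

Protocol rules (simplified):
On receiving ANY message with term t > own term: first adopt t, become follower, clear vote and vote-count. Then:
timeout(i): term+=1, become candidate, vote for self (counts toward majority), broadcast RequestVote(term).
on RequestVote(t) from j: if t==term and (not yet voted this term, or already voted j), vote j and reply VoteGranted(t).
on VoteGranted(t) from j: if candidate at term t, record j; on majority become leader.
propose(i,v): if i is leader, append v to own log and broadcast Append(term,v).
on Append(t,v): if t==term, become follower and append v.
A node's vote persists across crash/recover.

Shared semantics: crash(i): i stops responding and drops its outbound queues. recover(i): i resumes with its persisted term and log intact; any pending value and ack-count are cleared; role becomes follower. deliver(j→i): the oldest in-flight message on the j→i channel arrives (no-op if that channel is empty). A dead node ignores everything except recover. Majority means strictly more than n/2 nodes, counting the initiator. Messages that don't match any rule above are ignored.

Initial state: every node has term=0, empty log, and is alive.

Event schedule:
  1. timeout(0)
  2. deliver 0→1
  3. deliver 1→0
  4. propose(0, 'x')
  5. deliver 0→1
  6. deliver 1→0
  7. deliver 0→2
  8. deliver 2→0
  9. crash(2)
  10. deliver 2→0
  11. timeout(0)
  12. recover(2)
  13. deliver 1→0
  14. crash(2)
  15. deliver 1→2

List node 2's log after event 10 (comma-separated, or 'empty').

empty

1. timeout(0):  <0:cand t1 ->
2. deliver 0→1:  <1:foll t1 ->
3. deliver 1→0:  <0:lead t1 ->
4. propose(0,'x'):  <0:lead t1 x>
5. deliver 0→1:  <1:foll t1 x>
6. deliver 1→0:  nop
7. deliver 0→2:  <2:foll t1 ->
8. deliver 2→0:  nop
9. crash(2):  <2:✗foll t1 ->
10. deliver 2→0:  nop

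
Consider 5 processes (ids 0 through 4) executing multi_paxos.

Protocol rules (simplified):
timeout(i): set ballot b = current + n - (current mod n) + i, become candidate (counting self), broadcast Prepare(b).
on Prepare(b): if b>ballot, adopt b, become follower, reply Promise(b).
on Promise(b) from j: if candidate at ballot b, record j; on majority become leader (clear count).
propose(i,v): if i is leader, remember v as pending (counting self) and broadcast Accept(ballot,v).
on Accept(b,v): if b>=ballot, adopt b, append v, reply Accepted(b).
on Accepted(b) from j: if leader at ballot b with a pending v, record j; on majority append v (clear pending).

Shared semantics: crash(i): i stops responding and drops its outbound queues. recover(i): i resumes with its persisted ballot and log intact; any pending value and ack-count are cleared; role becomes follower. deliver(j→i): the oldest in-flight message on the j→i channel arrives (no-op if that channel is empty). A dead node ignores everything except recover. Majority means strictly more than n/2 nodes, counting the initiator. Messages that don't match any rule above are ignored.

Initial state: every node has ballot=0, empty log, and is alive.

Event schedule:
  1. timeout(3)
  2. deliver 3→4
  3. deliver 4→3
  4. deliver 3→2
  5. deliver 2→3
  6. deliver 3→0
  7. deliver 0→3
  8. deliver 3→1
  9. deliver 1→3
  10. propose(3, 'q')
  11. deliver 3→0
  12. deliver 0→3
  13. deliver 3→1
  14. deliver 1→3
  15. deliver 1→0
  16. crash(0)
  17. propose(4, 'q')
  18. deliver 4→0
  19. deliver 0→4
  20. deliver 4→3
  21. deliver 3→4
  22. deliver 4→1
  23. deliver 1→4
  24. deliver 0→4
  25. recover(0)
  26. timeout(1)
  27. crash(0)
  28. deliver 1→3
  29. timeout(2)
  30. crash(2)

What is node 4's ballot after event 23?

8

after 1 — timeout(3): n3:cand/b8/[-]
after 2 — deliver 3→4: n4:foll/b8/[-]
after 3 — deliver 4→3: ·
after 4 — deliver 3→2: n2:foll/b8/[-]
after 5 — deliver 2→3: n3:lead/b8/[-]
after 6 — deliver 3→0: n0:foll/b8/[-]
after 7 — deliver 0→3: ·
after 8 — deliver 3→1: n1:foll/b8/[-]
after 9 — deliver 1→3: ·
after 10 — propose(3,'q'): ·
after 11 — deliver 3→0: n0:foll/b8/[q]
after 12 — deliver 0→3: ·
after 13 — deliver 3→1: n1:foll/b8/[q]
after 14 — deliver 1→3: n3:lead/b8/[q]
after 15 — deliver 1→0: ·
after 16 — crash(0): n0:✗foll/b8/[q]
after 17 — propose(4,'q'): ·
after 18 — deliver 4→0: ·
after 19 — deliver 0→4: ·
after 20 — deliver 4→3: ·
after 21 — deliver 3→4: n4:foll/b8/[q]
after 22 — deliver 4→1: ·
after 23 — deliver 1→4: ·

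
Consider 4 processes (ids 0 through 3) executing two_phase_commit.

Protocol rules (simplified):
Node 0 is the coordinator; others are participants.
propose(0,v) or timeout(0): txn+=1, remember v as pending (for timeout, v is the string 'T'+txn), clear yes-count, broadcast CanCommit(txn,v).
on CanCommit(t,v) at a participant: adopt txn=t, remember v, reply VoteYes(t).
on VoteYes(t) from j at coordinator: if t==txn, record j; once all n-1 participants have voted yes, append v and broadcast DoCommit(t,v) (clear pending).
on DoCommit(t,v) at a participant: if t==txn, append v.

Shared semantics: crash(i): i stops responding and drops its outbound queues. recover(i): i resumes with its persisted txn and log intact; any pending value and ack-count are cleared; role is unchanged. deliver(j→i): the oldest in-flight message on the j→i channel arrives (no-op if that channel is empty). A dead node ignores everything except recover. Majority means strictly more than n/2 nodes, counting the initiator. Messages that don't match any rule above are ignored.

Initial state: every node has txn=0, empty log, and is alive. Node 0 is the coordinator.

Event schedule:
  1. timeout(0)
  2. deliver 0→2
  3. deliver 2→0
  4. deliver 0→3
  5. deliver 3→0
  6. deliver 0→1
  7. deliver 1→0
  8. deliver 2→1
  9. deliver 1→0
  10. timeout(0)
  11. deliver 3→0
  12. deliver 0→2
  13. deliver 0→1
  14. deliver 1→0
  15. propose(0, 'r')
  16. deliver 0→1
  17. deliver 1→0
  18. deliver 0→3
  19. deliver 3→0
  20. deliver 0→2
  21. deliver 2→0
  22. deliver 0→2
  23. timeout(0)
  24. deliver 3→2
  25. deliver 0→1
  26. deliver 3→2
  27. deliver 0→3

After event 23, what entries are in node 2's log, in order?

T1

[1] timeout(0) → N0(coor t1 [-])
[2] deliver 0→2 → N2(part t1 [-])
[3] deliver 2→0 → ∅
[4] deliver 0→3 → N3(part t1 [-])
[5] deliver 3→0 → ∅
[6] deliver 0→1 → N1(part t1 [-])
[7] deliver 1→0 → N0(coor t1 [T1])
[8] deliver 2→1 → ∅
[9] deliver 1→0 → ∅
[10] timeout(0) → N0(coor t2 [T1])
[11] deliver 3→0 → ∅
[12] deliver 0→2 → N2(part t1 [T1])
[13] deliver 0→1 → N1(part t1 [T1])
[14] deliver 1→0 → ∅
[15] propose(0,'r') → N0(coor t3 [T1])
[16] deliver 0→1 → N1(part t2 [T1])
[17] deliver 1→0 → ∅
[18] deliver 0→3 → N3(part t1 [T1])
[19] deliver 3→0 → ∅
[20] deliver 0→2 → N2(part t2 [T1])
[21] deliver 2→0 → ∅
[22] deliver 0→2 → N2(part t3 [T1])
[23] timeout(0) → N0(coor t4 [T1])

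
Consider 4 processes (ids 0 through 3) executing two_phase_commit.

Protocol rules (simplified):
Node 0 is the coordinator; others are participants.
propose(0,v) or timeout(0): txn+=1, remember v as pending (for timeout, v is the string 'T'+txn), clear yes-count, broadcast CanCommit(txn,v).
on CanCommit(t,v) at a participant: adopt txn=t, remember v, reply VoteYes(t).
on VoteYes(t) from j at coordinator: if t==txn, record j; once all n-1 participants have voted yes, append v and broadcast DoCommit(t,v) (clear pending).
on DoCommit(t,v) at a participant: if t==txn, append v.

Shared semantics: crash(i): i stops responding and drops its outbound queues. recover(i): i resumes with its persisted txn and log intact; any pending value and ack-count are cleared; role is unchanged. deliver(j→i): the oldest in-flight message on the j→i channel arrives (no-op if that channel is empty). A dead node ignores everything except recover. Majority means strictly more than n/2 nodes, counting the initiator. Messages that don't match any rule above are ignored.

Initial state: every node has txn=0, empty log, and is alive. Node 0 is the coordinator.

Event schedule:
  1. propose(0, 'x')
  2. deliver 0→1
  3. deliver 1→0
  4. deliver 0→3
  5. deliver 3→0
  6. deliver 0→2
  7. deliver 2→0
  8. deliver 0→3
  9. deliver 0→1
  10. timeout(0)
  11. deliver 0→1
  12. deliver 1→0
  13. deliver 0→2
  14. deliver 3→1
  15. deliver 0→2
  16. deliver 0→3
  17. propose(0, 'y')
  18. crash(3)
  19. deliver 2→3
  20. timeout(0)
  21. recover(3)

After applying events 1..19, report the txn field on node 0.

step 1 propose(0,'x'): 0={coor,t=1,log=-}
step 2 deliver 0→1: 1={part,t=1,log=-}
step 3 deliver 1→0: —
step 4 deliver 0→3: 3={part,t=1,log=-}
step 5 deliver 3→0: —
step 6 deliver 0→2: 2={part,t=1,log=-}
step 7 deliver 2→0: 0={coor,t=1,log=x}
step 8 deliver 0→3: 3={part,t=1,log=x}
step 9 deliver 0→1: 1={part,t=1,log=x}
step 10 timeout(0): 0={coor,t=2,log=x}
step 11 deliver 0→1: 1={part,t=2,log=x}
step 12 deliver 1→0: —
step 13 deliver 0→2: 2={part,t=1,log=x}
step 14 deliver 3→1: —
step 15 deliver 0→2: 2={part,t=2,log=x}
step 16 deliver 0→3: 3={part,t=2,log=x}
step 17 propose(0,'y'): 0={coor,t=3,log=x}
step 18 crash(3): 3={✗part,t=2,log=x}
step 19 deliver 2→3: —

3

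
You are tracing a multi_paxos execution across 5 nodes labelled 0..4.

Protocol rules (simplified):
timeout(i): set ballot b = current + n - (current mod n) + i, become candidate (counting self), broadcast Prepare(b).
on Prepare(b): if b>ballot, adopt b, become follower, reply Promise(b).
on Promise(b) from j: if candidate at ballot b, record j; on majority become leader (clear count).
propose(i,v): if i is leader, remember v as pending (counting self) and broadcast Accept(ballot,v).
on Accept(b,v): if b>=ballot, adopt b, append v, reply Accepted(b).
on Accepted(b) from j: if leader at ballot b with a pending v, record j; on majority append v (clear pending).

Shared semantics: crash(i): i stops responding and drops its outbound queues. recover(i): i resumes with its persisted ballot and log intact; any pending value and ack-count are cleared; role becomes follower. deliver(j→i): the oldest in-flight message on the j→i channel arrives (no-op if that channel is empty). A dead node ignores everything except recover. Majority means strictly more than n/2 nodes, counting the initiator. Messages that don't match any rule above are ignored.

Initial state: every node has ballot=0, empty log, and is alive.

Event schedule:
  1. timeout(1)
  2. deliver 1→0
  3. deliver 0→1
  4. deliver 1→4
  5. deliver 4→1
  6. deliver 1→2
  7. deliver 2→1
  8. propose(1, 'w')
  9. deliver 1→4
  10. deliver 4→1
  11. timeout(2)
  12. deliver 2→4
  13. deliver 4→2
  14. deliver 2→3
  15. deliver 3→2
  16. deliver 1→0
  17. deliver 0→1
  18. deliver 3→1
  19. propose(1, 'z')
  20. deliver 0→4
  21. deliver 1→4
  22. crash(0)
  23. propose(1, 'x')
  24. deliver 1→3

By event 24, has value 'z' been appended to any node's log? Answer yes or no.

no

e1 timeout(1): 1[cand,b=6,-]
e2 deliver 1→0: 0[foll,b=6,-]
e3 deliver 0→1: ·
e4 deliver 1→4: 4[foll,b=6,-]
e5 deliver 4→1: 1[lead,b=6,-]
e6 deliver 1→2: 2[foll,b=6,-]
e7 deliver 2→1: ·
e8 propose(1,'w'): ·
e9 deliver 1→4: 4[foll,b=6,w]
e10 deliver 4→1: ·
e11 timeout(2): 2[cand,b=12,-]
e12 deliver 2→4: 4[foll,b=12,w]
e13 deliver 4→2: ·
e14 deliver 2→3: 3[foll,b=12,-]
e15 deliver 3→2: 2[lead,b=12,-]
e16 deliver 1→0: 0[foll,b=6,w]
e17 deliver 0→1: 1[lead,b=6,w]
e18 deliver 3→1: ·
e19 propose(1,'z'): ·
e20 deliver 0→4: ·
e21 deliver 1→4: ·
e22 crash(0): 0[✗foll,b=6,w]
e23 propose(1,'x'): ·
e24 deliver 1→3: ·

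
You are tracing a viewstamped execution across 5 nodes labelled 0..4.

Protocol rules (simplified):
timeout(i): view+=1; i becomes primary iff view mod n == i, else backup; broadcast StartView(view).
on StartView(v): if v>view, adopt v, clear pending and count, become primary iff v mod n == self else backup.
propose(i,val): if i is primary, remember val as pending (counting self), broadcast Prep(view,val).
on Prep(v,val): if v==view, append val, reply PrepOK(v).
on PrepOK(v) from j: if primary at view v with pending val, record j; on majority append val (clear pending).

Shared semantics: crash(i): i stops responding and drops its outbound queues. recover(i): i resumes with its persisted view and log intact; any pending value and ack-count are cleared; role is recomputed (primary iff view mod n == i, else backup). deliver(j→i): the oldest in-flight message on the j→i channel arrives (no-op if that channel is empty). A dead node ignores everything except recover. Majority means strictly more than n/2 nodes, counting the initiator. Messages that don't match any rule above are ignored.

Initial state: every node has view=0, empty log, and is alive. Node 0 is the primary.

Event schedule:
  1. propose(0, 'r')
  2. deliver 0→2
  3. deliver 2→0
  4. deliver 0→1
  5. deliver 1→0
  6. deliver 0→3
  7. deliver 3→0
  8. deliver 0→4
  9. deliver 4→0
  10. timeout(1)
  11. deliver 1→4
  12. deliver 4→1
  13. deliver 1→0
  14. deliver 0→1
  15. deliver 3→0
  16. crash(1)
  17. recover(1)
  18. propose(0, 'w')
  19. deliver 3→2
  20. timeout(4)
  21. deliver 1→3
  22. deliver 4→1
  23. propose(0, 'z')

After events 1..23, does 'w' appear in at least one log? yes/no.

1. propose(0,'r'):  nop
2. deliver 0→2:  <2:back v0 r>
3. deliver 2→0:  nop
4. deliver 0→1:  <1:back v0 r>
5. deliver 1→0:  <0:prim v0 r>
6. deliver 0→3:  <3:back v0 r>
7. deliver 3→0:  nop
8. deliver 0→4:  <4:back v0 r>
9. deliver 4→0:  nop
10. timeout(1):  <1:prim v1 r>
11. deliver 1→4:  <4:back v1 r>
12. deliver 4→1:  nop
13. deliver 1→0:  <0:back v1 r>
14. deliver 0→1:  nop
15. deliver 3→0:  nop
16. crash(1):  <1:✗prim v1 r>
17. recover(1):  <1:prim v1 r>
18. propose(0,'w'):  nop
19. deliver 3→2:  nop
20. timeout(4):  <4:back v2 r>
21. deliver 1→3:  nop
22. deliver 4→1:  <1:back v2 r>
23. propose(0,'z'):  nop

no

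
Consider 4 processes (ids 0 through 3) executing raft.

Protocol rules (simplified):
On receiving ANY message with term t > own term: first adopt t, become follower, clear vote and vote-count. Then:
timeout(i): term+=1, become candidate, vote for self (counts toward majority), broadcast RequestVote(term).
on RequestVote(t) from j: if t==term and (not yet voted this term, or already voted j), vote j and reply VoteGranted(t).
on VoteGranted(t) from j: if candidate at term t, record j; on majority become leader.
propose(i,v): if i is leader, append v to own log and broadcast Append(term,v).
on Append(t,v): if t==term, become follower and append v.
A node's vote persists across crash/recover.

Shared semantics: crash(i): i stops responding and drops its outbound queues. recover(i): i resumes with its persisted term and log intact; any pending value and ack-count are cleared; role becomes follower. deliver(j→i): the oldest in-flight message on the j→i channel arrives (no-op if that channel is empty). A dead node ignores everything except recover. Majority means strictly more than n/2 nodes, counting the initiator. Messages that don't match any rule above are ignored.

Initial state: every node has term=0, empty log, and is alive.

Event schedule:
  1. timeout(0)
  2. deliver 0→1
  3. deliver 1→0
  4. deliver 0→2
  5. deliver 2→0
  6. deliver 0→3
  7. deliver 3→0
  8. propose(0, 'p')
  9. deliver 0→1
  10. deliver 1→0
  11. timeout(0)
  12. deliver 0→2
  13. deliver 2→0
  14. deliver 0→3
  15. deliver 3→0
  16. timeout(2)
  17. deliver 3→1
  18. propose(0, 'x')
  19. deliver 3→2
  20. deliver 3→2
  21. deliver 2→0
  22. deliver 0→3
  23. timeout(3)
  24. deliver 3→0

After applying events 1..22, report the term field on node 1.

after 1 — timeout(0): n0:cand/t1/[-]
after 2 — deliver 0→1: n1:foll/t1/[-]
after 3 — deliver 1→0: ·
after 4 — deliver 0→2: n2:foll/t1/[-]
after 5 — deliver 2→0: n0:lead/t1/[-]
after 6 — deliver 0→3: n3:foll/t1/[-]
after 7 — deliver 3→0: ·
after 8 — propose(0,'p'): n0:lead/t1/[p]
after 9 — deliver 0→1: n1:foll/t1/[p]
after 10 — deliver 1→0: ·
after 11 — timeout(0): n0:cand/t2/[p]
after 12 — deliver 0→2: n2:foll/t1/[p]
after 13 — deliver 2→0: ·
after 14 — deliver 0→3: n3:foll/t1/[p]
after 15 — deliver 3→0: ·
after 16 — timeout(2): n2:cand/t2/[p]
after 17 — deliver 3→1: ·
after 18 — propose(0,'x'): ·
after 19 — deliver 3→2: ·
after 20 — deliver 3→2: ·
after 21 — deliver 2→0: ·
after 22 — deliver 0→3: n3:foll/t2/[p]

1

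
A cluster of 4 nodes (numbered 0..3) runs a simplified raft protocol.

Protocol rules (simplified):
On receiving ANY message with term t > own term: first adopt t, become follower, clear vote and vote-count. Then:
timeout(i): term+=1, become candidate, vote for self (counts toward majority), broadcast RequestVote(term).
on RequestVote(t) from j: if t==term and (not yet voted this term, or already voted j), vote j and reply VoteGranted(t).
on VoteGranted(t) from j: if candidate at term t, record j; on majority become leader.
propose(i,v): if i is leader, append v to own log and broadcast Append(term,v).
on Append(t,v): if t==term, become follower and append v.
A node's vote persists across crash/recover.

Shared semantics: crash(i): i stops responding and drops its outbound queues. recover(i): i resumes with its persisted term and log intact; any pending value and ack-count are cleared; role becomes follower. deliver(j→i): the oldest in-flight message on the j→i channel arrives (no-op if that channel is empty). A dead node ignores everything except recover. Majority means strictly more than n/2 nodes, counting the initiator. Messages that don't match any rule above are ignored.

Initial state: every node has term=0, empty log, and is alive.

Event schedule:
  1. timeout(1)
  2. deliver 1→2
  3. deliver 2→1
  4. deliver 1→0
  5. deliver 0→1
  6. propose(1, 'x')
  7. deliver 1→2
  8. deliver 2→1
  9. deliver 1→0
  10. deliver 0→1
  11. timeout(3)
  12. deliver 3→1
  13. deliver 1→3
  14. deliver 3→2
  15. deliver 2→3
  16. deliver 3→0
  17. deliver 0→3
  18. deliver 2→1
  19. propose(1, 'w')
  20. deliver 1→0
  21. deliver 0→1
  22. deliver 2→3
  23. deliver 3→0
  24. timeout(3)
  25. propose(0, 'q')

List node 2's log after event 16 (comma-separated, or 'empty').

x

[1] timeout(1) → N1(cand t1 [-])
[2] deliver 1→2 → N2(foll t1 [-])
[3] deliver 2→1 → ∅
[4] deliver 1→0 → N0(foll t1 [-])
[5] deliver 0→1 → N1(lead t1 [-])
[6] propose(1,'x') → N1(lead t1 [x])
[7] deliver 1→2 → N2(foll t1 [x])
[8] deliver 2→1 → ∅
[9] deliver 1→0 → N0(foll t1 [x])
[10] deliver 0→1 → ∅
[11] timeout(3) → N3(cand t1 [-])
[12] deliver 3→1 → ∅
[13] deliver 1→3 → ∅
[14] deliver 3→2 → ∅
[15] deliver 2→3 → ∅
[16] deliver 3→0 → ∅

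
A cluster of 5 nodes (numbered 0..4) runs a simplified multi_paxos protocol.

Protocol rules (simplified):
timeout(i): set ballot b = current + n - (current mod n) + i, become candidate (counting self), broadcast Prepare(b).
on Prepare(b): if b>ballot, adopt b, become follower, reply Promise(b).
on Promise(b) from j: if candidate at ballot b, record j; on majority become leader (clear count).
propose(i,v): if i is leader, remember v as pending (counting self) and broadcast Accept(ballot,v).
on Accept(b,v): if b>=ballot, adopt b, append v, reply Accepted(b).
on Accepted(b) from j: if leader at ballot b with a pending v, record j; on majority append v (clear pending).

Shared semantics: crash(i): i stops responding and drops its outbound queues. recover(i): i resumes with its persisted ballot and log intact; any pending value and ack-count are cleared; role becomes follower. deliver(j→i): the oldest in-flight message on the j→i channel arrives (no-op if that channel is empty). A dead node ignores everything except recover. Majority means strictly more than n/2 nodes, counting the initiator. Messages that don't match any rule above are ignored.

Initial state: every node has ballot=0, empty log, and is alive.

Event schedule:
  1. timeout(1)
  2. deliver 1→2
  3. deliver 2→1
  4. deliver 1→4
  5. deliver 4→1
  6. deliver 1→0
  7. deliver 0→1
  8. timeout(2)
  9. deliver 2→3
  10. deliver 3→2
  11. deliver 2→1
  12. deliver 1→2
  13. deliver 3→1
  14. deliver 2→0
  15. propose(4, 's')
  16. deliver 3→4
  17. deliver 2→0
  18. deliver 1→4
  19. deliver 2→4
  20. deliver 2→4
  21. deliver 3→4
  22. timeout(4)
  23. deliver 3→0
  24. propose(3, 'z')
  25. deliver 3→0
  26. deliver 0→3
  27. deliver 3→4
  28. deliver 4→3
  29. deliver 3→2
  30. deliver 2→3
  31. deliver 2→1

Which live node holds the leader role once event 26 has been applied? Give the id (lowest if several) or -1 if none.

e1 timeout(1): 1[cand,b=6,-]
e2 deliver 1→2: 2[foll,b=6,-]
e3 deliver 2→1: ·
e4 deliver 1→4: 4[foll,b=6,-]
e5 deliver 4→1: 1[lead,b=6,-]
e6 deliver 1→0: 0[foll,b=6,-]
e7 deliver 0→1: ·
e8 timeout(2): 2[cand,b=12,-]
e9 deliver 2→3: 3[foll,b=12,-]
e10 deliver 3→2: ·
e11 deliver 2→1: 1[foll,b=12,-]
e12 deliver 1→2: 2[lead,b=12,-]
e13 deliver 3→1: ·
e14 deliver 2→0: 0[foll,b=12,-]
e15 propose(4,'s'): ·
e16 deliver 3→4: ·
e17 deliver 2→0: ·
e18 deliver 1→4: ·
e19 deliver 2→4: 4[foll,b=12,-]
e20 deliver 2→4: ·
e21 deliver 3→4: ·
e22 timeout(4): 4[cand,b=19,-]
e23 deliver 3→0: ·
e24 propose(3,'z'): ·
e25 deliver 3→0: ·
e26 deliver 0→3: ·

2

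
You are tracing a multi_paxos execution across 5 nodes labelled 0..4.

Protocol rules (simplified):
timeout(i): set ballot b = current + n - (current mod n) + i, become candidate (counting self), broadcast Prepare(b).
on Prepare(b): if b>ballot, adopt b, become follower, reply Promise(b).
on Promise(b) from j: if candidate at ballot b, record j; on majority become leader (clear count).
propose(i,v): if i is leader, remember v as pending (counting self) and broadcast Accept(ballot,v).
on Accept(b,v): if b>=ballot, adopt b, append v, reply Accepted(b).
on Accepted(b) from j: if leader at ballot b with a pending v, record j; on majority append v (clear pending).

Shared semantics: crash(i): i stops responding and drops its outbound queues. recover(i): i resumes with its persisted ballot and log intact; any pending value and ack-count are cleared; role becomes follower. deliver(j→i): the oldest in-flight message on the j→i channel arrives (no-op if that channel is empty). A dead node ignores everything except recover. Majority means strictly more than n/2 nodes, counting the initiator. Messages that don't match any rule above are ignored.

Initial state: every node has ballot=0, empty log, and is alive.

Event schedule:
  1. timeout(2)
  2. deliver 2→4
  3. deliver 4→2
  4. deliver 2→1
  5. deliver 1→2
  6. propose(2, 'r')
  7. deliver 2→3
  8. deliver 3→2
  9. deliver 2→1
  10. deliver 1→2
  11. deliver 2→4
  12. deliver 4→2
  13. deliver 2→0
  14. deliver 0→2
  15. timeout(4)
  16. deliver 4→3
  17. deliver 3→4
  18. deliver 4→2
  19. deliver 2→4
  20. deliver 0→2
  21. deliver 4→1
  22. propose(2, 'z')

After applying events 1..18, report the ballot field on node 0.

7

step 1 timeout(2): 2={cand,b=7,log=-}
step 2 deliver 2→4: 4={foll,b=7,log=-}
step 3 deliver 4→2: —
step 4 deliver 2→1: 1={foll,b=7,log=-}
step 5 deliver 1→2: 2={lead,b=7,log=-}
step 6 propose(2,'r'): —
step 7 deliver 2→3: 3={foll,b=7,log=-}
step 8 deliver 3→2: —
step 9 deliver 2→1: 1={foll,b=7,log=r}
step 10 deliver 1→2: —
step 11 deliver 2→4: 4={foll,b=7,log=r}
step 12 deliver 4→2: 2={lead,b=7,log=r}
step 13 deliver 2→0: 0={foll,b=7,log=-}
step 14 deliver 0→2: —
step 15 timeout(4): 4={cand,b=14,log=r}
step 16 deliver 4→3: 3={foll,b=14,log=-}
step 17 deliver 3→4: —
step 18 deliver 4→2: 2={foll,b=14,log=r}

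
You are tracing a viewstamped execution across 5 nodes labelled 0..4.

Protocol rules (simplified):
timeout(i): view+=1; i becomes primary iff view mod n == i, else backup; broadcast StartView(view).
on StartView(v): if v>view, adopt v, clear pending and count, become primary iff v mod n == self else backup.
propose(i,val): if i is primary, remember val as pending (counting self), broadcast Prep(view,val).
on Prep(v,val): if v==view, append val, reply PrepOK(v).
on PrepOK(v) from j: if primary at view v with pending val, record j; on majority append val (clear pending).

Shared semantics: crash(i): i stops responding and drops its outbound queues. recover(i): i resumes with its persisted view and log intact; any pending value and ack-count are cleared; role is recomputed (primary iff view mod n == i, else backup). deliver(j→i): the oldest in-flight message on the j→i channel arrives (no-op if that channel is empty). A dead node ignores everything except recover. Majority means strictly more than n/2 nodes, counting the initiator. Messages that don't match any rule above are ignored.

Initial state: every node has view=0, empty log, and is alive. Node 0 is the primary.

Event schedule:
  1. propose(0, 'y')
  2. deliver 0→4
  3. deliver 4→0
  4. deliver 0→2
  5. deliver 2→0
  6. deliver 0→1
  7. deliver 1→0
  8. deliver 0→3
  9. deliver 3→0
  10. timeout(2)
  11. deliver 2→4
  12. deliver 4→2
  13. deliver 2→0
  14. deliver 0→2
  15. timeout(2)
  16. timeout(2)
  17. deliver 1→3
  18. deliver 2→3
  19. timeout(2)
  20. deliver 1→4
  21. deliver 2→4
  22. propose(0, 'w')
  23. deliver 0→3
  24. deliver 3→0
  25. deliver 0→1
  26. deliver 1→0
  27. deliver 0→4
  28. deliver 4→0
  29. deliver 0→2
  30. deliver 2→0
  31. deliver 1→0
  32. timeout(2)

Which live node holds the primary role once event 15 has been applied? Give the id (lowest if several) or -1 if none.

2

e1 propose(0,'y'): ·
e2 deliver 0→4: 4[back,v=0,y]
e3 deliver 4→0: ·
e4 deliver 0→2: 2[back,v=0,y]
e5 deliver 2→0: 0[prim,v=0,y]
e6 deliver 0→1: 1[back,v=0,y]
e7 deliver 1→0: ·
e8 deliver 0→3: 3[back,v=0,y]
e9 deliver 3→0: ·
e10 timeout(2): 2[back,v=1,y]
e11 deliver 2→4: 4[back,v=1,y]
e12 deliver 4→2: ·
e13 deliver 2→0: 0[back,v=1,y]
e14 deliver 0→2: ·
e15 timeout(2): 2[prim,v=2,y]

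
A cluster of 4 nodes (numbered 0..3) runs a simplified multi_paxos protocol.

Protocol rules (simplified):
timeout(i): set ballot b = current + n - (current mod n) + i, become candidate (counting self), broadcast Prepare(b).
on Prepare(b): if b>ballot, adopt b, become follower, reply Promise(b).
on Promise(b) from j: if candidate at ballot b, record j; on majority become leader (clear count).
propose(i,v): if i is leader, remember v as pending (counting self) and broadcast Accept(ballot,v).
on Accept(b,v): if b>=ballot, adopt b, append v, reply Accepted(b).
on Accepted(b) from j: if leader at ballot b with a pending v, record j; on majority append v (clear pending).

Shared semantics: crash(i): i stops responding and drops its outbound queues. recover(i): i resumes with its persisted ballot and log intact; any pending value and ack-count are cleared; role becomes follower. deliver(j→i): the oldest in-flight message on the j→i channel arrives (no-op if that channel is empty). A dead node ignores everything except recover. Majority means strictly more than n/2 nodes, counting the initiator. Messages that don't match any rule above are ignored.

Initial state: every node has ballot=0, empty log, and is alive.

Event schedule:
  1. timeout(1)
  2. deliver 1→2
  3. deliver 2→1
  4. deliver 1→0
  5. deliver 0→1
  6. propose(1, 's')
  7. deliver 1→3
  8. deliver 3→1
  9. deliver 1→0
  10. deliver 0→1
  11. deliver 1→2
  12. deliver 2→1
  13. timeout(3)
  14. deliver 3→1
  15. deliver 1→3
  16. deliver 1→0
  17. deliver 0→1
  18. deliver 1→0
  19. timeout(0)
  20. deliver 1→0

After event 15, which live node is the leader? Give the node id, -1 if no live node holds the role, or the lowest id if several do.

-1

after 1 — timeout(1): n1:cand/b5/[-]
after 2 — deliver 1→2: n2:foll/b5/[-]
after 3 — deliver 2→1: ·
after 4 — deliver 1→0: n0:foll/b5/[-]
after 5 — deliver 0→1: n1:lead/b5/[-]
after 6 — propose(1,'s'): ·
after 7 — deliver 1→3: n3:foll/b5/[-]
after 8 — deliver 3→1: ·
after 9 — deliver 1→0: n0:foll/b5/[s]
after 10 — deliver 0→1: ·
after 11 — deliver 1→2: n2:foll/b5/[s]
after 12 — deliver 2→1: n1:lead/b5/[s]
after 13 — timeout(3): n3:cand/b11/[-]
after 14 — deliver 3→1: n1:foll/b11/[s]
after 15 — deliver 1→3: ·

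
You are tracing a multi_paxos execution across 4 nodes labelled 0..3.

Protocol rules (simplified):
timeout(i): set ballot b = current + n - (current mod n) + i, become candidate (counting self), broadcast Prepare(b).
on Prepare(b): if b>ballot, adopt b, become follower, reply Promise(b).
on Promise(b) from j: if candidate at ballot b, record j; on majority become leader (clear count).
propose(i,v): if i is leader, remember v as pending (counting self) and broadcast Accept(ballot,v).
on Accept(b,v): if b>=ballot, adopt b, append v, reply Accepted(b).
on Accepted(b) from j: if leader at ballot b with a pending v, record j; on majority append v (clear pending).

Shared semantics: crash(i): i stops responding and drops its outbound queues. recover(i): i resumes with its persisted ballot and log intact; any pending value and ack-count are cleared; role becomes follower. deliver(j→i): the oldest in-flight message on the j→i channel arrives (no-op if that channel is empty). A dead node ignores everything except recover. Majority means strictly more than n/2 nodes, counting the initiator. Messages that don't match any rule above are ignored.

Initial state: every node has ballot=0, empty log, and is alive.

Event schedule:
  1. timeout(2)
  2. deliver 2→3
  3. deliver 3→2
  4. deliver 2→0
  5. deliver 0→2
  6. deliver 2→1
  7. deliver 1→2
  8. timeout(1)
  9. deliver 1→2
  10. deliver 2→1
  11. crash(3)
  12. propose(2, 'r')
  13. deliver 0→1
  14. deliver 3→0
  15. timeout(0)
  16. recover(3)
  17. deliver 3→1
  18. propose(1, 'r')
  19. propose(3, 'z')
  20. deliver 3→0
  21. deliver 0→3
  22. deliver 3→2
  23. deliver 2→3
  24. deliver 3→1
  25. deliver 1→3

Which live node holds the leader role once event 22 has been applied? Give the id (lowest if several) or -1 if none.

after 1 — timeout(2): n2:cand/b6/[-]
after 2 — deliver 2→3: n3:foll/b6/[-]
after 3 — deliver 3→2: ·
after 4 — deliver 2→0: n0:foll/b6/[-]
after 5 — deliver 0→2: n2:lead/b6/[-]
after 6 — deliver 2→1: n1:foll/b6/[-]
after 7 — deliver 1→2: ·
after 8 — timeout(1): n1:cand/b9/[-]
after 9 — deliver 1→2: n2:foll/b9/[-]
after 10 — deliver 2→1: ·
after 11 — crash(3): n3:✗foll/b6/[-]
after 12 — propose(2,'r'): ·
after 13 — deliver 0→1: ·
after 14 — deliver 3→0: ·
after 15 — timeout(0): n0:cand/b8/[-]
after 16 — recover(3): n3:foll/b6/[-]
after 17 — deliver 3→1: ·
after 18 — propose(1,'r'): ·
after 19 — propose(3,'z'): ·
after 20 — deliver 3→0: ·
after 21 — deliver 0→3: n3:foll/b8/[-]
after 22 — deliver 3→2: ·

-1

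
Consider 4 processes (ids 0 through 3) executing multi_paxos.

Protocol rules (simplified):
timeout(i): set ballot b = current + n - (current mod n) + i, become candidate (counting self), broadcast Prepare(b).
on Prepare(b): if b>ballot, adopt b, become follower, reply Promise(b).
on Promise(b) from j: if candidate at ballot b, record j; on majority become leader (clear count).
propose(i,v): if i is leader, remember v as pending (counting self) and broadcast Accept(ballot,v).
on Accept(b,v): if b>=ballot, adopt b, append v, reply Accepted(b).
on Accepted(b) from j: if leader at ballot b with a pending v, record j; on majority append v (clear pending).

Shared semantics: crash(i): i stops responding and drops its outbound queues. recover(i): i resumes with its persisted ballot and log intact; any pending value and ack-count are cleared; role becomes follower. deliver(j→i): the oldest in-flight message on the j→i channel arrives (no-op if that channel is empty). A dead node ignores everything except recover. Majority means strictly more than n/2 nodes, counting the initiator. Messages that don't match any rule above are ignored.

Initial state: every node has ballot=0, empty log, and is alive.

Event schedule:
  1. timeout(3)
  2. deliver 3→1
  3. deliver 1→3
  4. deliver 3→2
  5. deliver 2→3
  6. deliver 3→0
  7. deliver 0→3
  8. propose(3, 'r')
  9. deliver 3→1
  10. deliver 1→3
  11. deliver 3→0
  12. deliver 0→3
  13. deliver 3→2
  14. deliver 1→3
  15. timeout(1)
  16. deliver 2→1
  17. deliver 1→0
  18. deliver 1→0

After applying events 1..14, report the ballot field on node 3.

7

step 1 timeout(3): 3={cand,b=7,log=-}
step 2 deliver 3→1: 1={foll,b=7,log=-}
step 3 deliver 1→3: —
step 4 deliver 3→2: 2={foll,b=7,log=-}
step 5 deliver 2→3: 3={lead,b=7,log=-}
step 6 deliver 3→0: 0={foll,b=7,log=-}
step 7 deliver 0→3: —
step 8 propose(3,'r'): —
step 9 deliver 3→1: 1={foll,b=7,log=r}
step 10 deliver 1→3: —
step 11 deliver 3→0: 0={foll,b=7,log=r}
step 12 deliver 0→3: 3={lead,b=7,log=r}
step 13 deliver 3→2: 2={foll,b=7,log=r}
step 14 deliver 1→3: —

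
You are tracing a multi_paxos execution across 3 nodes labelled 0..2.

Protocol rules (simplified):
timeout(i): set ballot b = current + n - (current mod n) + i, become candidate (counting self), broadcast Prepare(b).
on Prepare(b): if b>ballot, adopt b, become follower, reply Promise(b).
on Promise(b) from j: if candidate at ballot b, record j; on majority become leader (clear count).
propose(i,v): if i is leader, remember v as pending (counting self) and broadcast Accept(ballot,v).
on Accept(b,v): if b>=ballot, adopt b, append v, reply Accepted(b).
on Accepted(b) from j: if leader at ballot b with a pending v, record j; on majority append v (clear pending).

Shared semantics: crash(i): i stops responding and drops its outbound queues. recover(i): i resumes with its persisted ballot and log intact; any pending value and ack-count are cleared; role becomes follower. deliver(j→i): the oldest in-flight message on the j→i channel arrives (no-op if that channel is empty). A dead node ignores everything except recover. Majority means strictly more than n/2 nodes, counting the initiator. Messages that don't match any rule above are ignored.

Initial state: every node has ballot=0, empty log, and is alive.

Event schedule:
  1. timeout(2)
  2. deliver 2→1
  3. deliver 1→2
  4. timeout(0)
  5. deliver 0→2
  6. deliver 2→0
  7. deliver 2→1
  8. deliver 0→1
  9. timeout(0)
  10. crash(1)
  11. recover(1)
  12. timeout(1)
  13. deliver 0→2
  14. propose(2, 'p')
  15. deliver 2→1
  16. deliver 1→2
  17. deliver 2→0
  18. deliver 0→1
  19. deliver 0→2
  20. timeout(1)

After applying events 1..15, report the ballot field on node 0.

e1 timeout(2): 2[cand,b=5,-]
e2 deliver 2→1: 1[foll,b=5,-]
e3 deliver 1→2: 2[lead,b=5,-]
e4 timeout(0): 0[cand,b=3,-]
e5 deliver 0→2: ·
e6 deliver 2→0: 0[foll,b=5,-]
e7 deliver 2→1: ·
e8 deliver 0→1: ·
e9 timeout(0): 0[cand,b=6,-]
e10 crash(1): 1[✗foll,b=5,-]
e11 recover(1): 1[foll,b=5,-]
e12 timeout(1): 1[cand,b=7,-]
e13 deliver 0→2: ·
e14 propose(2,'p'): ·
e15 deliver 2→1: ·

6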